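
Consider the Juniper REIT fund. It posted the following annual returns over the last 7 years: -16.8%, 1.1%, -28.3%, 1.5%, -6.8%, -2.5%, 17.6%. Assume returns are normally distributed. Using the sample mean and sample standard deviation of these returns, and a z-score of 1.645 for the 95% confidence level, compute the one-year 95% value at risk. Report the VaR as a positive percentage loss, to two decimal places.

28.93

r̄ = (-16.8 + 1.1 − 28.3 + 1.5 − 6.8 − 2.5 + 17.6) / 7 = -4.8857%
Sample σ = √[Σ(r − r̄)² / 6] = √[1281.7486 / 6] = √213.6248 = 14.6159%
VaR = −(r̄ − z·σ) = −(-4.8857 − 1.645 × 14.6159) = −(-28.9289) = 28.9289%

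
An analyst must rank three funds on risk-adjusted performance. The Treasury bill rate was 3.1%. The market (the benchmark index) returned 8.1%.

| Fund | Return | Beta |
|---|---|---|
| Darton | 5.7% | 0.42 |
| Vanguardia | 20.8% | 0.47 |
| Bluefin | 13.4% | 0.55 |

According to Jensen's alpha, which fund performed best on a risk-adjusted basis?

Darton: α = 5.7% − [3.1% + 0.42 × (8.1% − 3.1%)] = 0.500
Vanguardia: α = 20.8% − [3.1% + 0.47 × (8.1% − 3.1%)] = 15.350
Bluefin: α = 13.4% − [3.1% + 0.55 × (8.1% − 3.1%)] = 7.550
Highest: Vanguardia (15.350).

Vanguardia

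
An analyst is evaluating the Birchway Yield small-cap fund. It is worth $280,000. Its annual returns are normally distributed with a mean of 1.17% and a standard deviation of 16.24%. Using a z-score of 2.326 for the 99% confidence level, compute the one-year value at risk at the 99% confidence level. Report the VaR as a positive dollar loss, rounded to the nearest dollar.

Return at the 99% tail: μ − z·σ = 1.17% − 2.326 × 16.24% = 1.17 − 37.77424 = -36.60424%
VaR = −(-36.60424%) × $280,000 = 36.60424% × $280,000 = $102,492

$102,492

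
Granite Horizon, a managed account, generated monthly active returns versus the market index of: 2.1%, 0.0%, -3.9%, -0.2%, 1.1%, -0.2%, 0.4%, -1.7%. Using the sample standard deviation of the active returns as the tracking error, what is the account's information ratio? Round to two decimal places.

-0.16

Mean return r̄ = -2.40 / 8 = -0.3000%
Sample std dev = √[23.2400 / 7] = 1.8221%
IR = r̄ / tracking error = -0.3000 / 1.8221 = -0.1646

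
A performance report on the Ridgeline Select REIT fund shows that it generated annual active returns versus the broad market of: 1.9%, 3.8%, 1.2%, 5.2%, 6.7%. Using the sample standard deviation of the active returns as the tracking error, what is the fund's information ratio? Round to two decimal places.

1.65

r̄ = (1.9 + 3.8 + 1.2 + 5.2 + 6.7) / 5 = 3.7600%
Σ(r − r̄)² = (1.9 − 3.7600)² + (3.8 − 3.7600)² + … = 20.7320
sample σ = √(20.7320 / 4) = √5.1830 = 2.2766%
IR = r̄ / tracking error = 3.7600 / 2.2766 = 1.6516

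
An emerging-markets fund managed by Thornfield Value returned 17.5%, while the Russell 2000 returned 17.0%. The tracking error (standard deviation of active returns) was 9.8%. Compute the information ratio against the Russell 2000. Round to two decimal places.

IR = (Rp − Rb) / TE = (17.5% − 17.0%) / 9.8% = 0.50% / 9.8% = 0.0510

0.05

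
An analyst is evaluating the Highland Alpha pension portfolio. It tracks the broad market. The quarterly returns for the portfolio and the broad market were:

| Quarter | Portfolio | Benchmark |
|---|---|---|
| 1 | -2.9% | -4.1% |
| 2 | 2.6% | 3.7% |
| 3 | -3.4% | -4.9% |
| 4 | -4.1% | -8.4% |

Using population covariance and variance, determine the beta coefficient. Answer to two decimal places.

r̄p = -1.9500%,  r̄m = -3.4250%
Cov = Σ(rp − r̄p)(rm − r̄m) / 4 = 11.4738
Var(rm) = Σ(rm − r̄m)² / 4 = 19.5369
β = Cov / Var = 11.4738 / 19.5369 = 0.5873

0.59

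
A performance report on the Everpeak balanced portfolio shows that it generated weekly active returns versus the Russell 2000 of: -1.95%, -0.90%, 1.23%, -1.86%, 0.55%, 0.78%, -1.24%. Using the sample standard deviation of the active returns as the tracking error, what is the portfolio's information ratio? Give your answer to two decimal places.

-0.37

r̄ = (-1.95 − 0.9 + 1.23 − 1.86 + 0.55 + 0.78 − 1.24) / 7 = -3.390 / 7 = -0.4843%
Sample σ = √[Σ(r − r̄)² / 6] = √[10.3918 / 6] = √1.7320 = 1.3161%
IR = r̄ / tracking error = -0.4843 / 1.3161 = -0.3680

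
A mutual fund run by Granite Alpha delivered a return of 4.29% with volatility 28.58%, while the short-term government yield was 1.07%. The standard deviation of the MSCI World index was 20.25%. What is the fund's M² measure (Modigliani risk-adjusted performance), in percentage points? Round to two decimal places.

Sharpe = (Rp − Rf) / σp = (4.29% − 1.07%) / 28.58% = 0.1127
M² = Rf + Sharpe × σm = 1.07% + 0.1127 × 20.25% = 3.3522%

3.35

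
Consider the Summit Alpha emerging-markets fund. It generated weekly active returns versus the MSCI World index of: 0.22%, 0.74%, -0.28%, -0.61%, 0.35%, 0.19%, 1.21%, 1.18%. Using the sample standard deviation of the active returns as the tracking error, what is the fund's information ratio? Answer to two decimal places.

0.58

r̄ = (0.22 + 0.74 − 0.28 − 0.61 + 0.35 + 0.19 + 1.21 + 1.18) / 8 = 3.000 / 8 = 0.3750%
Sample std dev = √[2.9366 / 7] = 0.6477%
IR = r̄ / tracking error = 0.3750 / 0.6477 = 0.5790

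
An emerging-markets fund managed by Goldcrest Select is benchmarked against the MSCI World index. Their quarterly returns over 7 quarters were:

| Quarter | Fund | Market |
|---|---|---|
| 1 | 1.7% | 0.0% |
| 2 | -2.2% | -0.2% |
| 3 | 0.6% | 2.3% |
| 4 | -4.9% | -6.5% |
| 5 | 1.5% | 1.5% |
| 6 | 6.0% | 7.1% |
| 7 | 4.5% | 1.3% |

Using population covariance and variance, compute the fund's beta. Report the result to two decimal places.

0.81

r̄p = 1.0286%,  r̄m = 0.7857%
Cov = Σ(rp − r̄p)(rm − r̄m) / 7 = 11.2447
Var(rm) = Σ(rm − r̄m)² / 7 = 13.9441
β = Cov / Var = 11.2447 / 13.9441 = 0.8064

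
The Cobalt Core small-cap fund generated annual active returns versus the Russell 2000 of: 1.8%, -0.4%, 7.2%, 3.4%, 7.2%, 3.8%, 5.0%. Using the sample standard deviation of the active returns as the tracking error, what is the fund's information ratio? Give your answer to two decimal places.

r̄ = (1.8 − 0.4 + 7.2 + 3.4 + 7.2 + 3.8 + 5) / 7 = 4.0000%
Σ(r − r̄)² = (1.8 − 4.0000)² + (-0.4 − 4.0000)² + (7.2 − 4.0000)² + … = 46.0800
sample σ = √(46.0800 / 6) = √7.6800 = 2.7713%
IR = r̄ / tracking error = 4.0000 / 2.7713 = 1.4434

1.44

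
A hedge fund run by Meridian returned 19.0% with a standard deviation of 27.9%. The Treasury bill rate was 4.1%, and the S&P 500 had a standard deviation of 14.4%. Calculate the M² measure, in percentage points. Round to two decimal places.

Sharpe = (Rp − Rf) / σp = (19.0% − 4.1%) / 27.9% = 0.5341
M² = Rf + Sharpe × σm = 4.1% + 0.5341 × 14.4% = 11.7910%

11.79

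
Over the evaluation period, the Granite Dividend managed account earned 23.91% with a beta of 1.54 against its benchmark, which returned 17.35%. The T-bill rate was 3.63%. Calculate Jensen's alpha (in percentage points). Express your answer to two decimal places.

-0.85

CAPM expected return = Rf + β(Rm − Rf) = 3.63% + 1.54 × (17.35% − 3.63%) = 3.63 + 1.54 × 13.72 = 24.7588%
Jensen's α = Rp − E[R] = 23.91% − 24.7588% = -0.8488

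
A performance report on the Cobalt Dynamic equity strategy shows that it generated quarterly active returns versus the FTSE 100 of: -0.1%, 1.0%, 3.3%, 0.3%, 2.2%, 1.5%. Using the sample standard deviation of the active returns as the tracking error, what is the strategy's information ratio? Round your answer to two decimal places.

1.09

r̄ = (-0.1 + 1 + 3.3 + 0.3 + 2.2 + 1.5) / 6 = 1.3667%
Σ(r − r̄)² = (-0.1 − 1.3667)² + (1 − 1.3667)² + … = 7.8733
σ = √[7.8733 / 5] = 1.2549%
IR = r̄ / tracking error = 1.3667 / 1.2549 = 1.0891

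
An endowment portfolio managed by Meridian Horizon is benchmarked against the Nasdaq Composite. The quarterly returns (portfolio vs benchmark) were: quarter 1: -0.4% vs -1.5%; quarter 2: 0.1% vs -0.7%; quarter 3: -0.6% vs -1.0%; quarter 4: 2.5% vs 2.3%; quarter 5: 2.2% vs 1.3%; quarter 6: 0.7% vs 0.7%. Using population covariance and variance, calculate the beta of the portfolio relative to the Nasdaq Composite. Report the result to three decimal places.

0.854

r̄p = 0.7500%,  r̄m = 0.1833%
Cov = Σ(rp − r̄p)(rm − r̄m) / 6 = 1.5675
Var(rm) = Σ(rm − r̄m)² / 6 = 1.8347
β = Cov / Var = 1.5675 / 1.8347 = 0.8544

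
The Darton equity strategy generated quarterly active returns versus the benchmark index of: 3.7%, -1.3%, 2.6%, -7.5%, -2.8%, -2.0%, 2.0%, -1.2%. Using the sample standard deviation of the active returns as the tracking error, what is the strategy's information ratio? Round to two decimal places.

Mean return μ = -6.50 / 8 = -0.8125%
Σ(r − μ)² = 90.3888; sample σ = √(90.3888/7) = 3.5934%
IR = μ / tracking error = -0.8125 / 3.5934 = -0.2261

-0.23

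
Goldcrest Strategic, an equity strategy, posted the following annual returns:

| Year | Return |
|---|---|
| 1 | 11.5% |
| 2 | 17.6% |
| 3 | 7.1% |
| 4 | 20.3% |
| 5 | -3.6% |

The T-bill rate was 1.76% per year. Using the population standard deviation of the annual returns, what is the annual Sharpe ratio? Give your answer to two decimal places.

Mean return μ = 52.90 / 5 = 10.5800%
Σ(r − μ)² = (11.5 − 10.5800)² + (17.6 − 10.5800)² + (7.1 − 10.5800)² + … = 357.7880
σ = √[357.7880 / 5] = 8.4592%
Sharpe = (μ − rf) / σ = (10.5800 − 1.76) / 8.4592 = 8.8200 / 8.4592 = 1.0427

1.04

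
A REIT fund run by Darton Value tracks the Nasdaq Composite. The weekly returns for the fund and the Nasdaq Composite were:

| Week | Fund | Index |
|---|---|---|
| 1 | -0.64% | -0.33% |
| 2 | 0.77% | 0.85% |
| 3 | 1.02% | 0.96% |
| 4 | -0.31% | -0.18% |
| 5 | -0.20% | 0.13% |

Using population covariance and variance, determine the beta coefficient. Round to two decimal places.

r̄p = 0.1280%,  r̄m = 0.2860%
Cov = Σ(rp − r̄p)(rm − r̄m) / 5 = 0.3383
Var(rm) = Σ(rm − r̄m)² / 5 = 0.2787
β = Cov / Var = 0.3383 / 0.2787 = 1.2139

1.21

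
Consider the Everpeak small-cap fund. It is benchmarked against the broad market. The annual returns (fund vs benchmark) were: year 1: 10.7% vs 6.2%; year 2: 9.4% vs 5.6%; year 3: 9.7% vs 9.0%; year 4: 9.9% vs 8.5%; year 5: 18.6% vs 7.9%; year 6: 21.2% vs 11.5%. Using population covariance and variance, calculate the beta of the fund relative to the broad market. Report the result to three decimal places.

r̄p = 13.2500%,  r̄m = 8.1167%
Cov = Σ(rp − r̄p)(rm − r̄m) / 6 = 5.9825
Var(rm) = Σ(rm − r̄m)² / 6 = 3.7381
β = Cov / Var = 5.9825 / 3.7381 = 1.6004

1.600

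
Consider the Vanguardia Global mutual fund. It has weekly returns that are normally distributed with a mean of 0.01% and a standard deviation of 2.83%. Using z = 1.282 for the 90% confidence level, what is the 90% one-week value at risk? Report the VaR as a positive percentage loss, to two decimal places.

3.62

VaR (as % loss) = −(μ − z·σ) = −(0.01% − 1.282 × 2.83%) = −(-3.61806%) = 3.61806%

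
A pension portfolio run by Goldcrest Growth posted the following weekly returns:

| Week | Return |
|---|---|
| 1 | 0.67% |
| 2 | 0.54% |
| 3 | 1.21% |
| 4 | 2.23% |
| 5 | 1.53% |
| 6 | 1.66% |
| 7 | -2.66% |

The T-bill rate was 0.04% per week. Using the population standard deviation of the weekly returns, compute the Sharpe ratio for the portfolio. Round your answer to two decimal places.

0.47

Mean return μ = 5.180 / 7 = 0.7400%
Σ(r − μ)² = 15.5164; population σ = √(15.5164/7) = 1.4888%
Sharpe = (μ − rf) / σ = (0.7400 − 0.04) / 1.4888 = 0.7000 / 1.4888 = 0.4702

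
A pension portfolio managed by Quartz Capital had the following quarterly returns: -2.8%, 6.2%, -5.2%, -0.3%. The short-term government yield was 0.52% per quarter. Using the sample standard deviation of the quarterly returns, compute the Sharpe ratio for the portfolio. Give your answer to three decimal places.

r̄ = (-2.8 + 6.2 − 5.2 − 0.3) / 4 = -2.10 / 4 = -0.5250%
Σ(r − r̄)² = 72.3075; sample σ = √(72.3075/3) = 4.9094%
Sharpe = (r̄ − rf) / σ = (-0.5250 − 0.52) / 4.9094 = -1.0450 / 4.9094 = -0.2129

-0.213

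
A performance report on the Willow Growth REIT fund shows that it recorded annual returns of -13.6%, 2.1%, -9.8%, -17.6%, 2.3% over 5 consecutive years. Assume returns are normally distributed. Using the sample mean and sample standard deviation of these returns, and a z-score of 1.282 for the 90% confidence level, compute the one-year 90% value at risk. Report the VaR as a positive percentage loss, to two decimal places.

Mean return μ = -36.60 / 5 = -7.3200%
Σ(r − μ)² = (-13.6 − (-7.3200))² + (2.1 − (-7.3200))² + (-9.8 − (-7.3200))² + … = 332.5480
sample σ = √(332.5480 / 4) = √83.1370 = 9.1179%
VaR = −(μ − z·σ) = −(-7.3200 − 1.282 × 9.1179) = −(-19.0091) = 19.0091%

19.01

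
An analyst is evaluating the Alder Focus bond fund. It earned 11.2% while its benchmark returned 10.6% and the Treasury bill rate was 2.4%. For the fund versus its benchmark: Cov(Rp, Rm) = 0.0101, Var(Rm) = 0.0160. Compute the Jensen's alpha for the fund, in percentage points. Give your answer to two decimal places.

β = Cov / Var = 0.0101 / 0.0160 = 0.6313
E[R] = Rf + β(Rm − Rf) = 2.4% + 0.6313 × (10.6% − 2.4%) = 7.5767%
α = Rp − E[R] = 11.2% − 7.5767% = 3.6233

3.62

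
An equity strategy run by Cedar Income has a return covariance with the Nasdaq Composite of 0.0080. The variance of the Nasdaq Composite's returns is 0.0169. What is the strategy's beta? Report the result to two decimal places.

β = Cov(Rp, Rm) / Var(Rm) = 0.0080 / 0.0169 = 0.4734

0.47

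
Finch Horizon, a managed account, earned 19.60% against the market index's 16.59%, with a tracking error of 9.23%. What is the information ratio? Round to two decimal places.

IR = (Rp − Rb) / TE = (19.60% − 16.59%) / 9.23% = 3.01% / 9.23% = 0.3261

0.33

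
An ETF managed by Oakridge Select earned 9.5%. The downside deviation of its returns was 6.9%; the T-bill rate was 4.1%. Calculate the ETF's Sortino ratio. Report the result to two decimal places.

0.78

Sortino = (Rp − Rf) / σd = (9.5% − 4.1%) / 6.9% = 5.40% / 6.9% = 0.7826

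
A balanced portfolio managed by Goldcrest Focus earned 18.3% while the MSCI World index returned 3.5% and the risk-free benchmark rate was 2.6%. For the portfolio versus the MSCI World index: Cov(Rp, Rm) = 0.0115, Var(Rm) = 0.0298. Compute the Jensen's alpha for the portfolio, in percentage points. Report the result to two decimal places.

β = Cov / Var = 0.0115 / 0.0298 = 0.3859
E[R] = Rf + β(Rm − Rf) = 2.6% + 0.3859 × (3.5% − 2.6%) = 2.9473%
α = Rp − E[R] = 18.3% − 2.9473% = 15.3527

15.35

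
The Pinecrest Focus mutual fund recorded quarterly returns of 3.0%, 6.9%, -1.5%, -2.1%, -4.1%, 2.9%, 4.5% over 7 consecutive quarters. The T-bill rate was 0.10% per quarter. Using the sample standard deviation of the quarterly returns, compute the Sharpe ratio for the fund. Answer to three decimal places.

μ = (3 + 6.9 − 1.5 − 2.1 − 4.1 + 2.9 + 4.5) / 7 = 1.3714%
Sample σ = √[Σ(r − μ)² / 6] = √[95.5743 / 6] = √15.9291 = 3.9911%
Sharpe = (μ − rf) / σ = (1.3714 − 0.1) / 3.9911 = 1.2714 / 3.9911 = 0.3186

0.319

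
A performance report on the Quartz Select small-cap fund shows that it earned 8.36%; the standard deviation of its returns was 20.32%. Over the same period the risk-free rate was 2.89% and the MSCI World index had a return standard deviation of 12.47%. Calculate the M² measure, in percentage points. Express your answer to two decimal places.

6.25

Sharpe = (Rp − Rf) / σp = (8.36% − 2.89%) / 20.32% = 0.2692
M² = Rf + Sharpe × σm = 2.89% + 0.2692 × 12.47% = 6.2469%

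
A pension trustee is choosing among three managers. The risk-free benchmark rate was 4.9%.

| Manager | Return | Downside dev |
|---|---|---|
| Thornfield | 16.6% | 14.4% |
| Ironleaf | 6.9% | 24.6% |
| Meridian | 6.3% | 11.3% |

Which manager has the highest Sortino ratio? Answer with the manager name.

Thornfield

Thornfield: Sortino ratio = (16.6% − 4.9%) / 14.4% = 0.813
Ironleaf: Sortino ratio = (6.9% − 4.9%) / 24.6% = 0.081
Meridian: Sortino ratio = (6.3% − 4.9%) / 11.3% = 0.124
Highest: Thornfield (0.813).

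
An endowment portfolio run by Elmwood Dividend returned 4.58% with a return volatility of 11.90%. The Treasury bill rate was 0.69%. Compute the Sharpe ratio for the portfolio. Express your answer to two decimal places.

Sharpe = (Rp − Rf) / σp = (4.58% − 0.69%) / 11.90% = 3.89% / 11.90% = 0.3269

0.33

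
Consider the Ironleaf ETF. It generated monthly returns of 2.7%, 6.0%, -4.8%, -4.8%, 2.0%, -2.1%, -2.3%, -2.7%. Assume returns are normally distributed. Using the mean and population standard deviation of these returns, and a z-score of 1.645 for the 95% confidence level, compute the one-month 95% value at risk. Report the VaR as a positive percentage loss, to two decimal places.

6.73

r̄ = (2.7 + 6 − 4.8 − 4.8 + 2 − 2.1 − 2.3 − 2.7) / 8 = -0.7500%
Population σ = √[Σ(r − r̄)² / 8] = √[105.8600 / 8] = √13.2325 = 3.6377%
VaR = −(r̄ − z·σ) = −(-0.7500 − 1.645 × 3.6377) = −(-6.7340) = 6.7340%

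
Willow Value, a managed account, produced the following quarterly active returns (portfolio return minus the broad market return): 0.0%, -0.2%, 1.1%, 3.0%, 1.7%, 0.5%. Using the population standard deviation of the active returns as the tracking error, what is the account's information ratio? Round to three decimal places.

0.929

μ = (0 − 0.2 + 1.1 + 3 + 1.7 + 0.5) / 6 = 1.0167%
Σ(r − μ)² = 7.1883; population σ = √(7.1883/6) = 1.0946%
IR = μ / tracking error = 1.0167 / 1.0946 = 0.9288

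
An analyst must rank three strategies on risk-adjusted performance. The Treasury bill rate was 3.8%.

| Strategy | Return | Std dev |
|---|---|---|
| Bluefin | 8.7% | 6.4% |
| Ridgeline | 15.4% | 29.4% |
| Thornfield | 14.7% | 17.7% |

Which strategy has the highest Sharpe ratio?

Bluefin

Bluefin: Sharpe ratio = (8.7% − 3.8%) / 6.4% = 0.766
Ridgeline: Sharpe ratio = (15.4% − 3.8%) / 29.4% = 0.395
Thornfield: Sharpe ratio = (14.7% − 3.8%) / 17.7% = 0.616
Highest: Bluefin (0.766).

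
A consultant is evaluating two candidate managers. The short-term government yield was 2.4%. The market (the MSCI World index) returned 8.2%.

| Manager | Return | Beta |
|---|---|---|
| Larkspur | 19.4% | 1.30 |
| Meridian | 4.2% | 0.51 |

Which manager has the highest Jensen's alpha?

Larkspur: α = 19.4% − [2.4% + 1.30 × (8.2% − 2.4%)] = 9.460
Meridian: α = 4.2% − [2.4% + 0.51 × (8.2% − 2.4%)] = -1.158
Highest: Larkspur (9.460).

Larkspur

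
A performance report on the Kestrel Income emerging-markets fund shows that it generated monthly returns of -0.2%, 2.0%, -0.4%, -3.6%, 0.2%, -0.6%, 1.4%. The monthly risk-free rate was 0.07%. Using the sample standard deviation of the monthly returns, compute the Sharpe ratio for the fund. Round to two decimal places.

r̄ = (-0.2 + 2 − 0.4 − 3.6 + 0.2 − 0.6 + 1.4) / 7 = -0.1714%
Sample σ = √[Σ(r − r̄)² / 6] = √[19.3143 / 6] = √3.2191 = 1.7942%
Sharpe = (r̄ − rf) / σ = (-0.1714 − 0.07) / 1.7942 = -0.2414 / 1.7942 = -0.1345

-0.13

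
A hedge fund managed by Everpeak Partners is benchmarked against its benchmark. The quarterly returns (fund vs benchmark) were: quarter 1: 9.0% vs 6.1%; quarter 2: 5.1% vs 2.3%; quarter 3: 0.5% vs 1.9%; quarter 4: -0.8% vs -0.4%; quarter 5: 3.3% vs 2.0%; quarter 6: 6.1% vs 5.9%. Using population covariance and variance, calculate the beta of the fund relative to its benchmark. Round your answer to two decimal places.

1.29

r̄p = 3.8667%,  r̄m = 2.9667%
Cov = Σ(rp − r̄p)(rm − r̄m) / 6 = 6.9439
Var(rm) = Σ(rm − r̄m)² / 6 = 5.3789
β = Cov / Var = 6.9439 / 5.3789 = 1.2910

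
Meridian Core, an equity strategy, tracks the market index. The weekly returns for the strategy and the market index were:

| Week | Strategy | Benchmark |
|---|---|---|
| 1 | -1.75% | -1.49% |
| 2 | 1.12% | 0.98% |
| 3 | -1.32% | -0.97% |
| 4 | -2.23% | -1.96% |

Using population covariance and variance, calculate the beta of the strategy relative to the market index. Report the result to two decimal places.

r̄p = -1.0450%,  r̄m = -0.8600%
Cov = Σ(rp − r̄p)(rm − r̄m) / 4 = 1.4404
Var(rm) = Σ(rm − r̄m)² / 4 = 1.2512
β = Cov / Var = 1.4404 / 1.2512 = 1.1512

1.15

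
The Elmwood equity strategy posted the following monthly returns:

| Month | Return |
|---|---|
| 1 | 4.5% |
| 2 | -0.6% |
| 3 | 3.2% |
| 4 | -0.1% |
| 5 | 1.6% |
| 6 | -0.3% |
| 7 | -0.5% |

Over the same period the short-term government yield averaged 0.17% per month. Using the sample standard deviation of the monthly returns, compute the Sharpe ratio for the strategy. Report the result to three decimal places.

μ = (4.5 − 0.6 + 3.2 − 0.1 + 1.6 − 0.3 − 0.5) / 7 = 1.1143%
Sample σ = √[Σ(r − μ)² / 6] = √[25.0686 / 6] = √4.1781 = 2.0440%
Sharpe = (μ − rf) / σ = (1.1143 − 0.17) / 2.0440 = 0.9443 / 2.0440 = 0.4620

0.462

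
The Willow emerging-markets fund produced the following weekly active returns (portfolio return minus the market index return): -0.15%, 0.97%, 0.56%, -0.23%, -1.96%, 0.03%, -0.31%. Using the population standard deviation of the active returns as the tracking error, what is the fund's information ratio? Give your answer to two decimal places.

-0.18

μ = (-0.15 + 0.97 + 0.56 − 0.23 − 1.96 + 0.03 − 0.31) / 7 = -1.090 / 7 = -0.1557%
Σ(r − μ)² = 5.0988; population σ = √(5.0988/7) = 0.8535%
IR = μ / tracking error = -0.1557 / 0.8535 = -0.1824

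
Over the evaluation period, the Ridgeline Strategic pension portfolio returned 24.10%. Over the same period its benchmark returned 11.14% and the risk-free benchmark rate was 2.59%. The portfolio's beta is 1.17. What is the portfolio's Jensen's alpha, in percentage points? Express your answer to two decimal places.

11.51

CAPM expected return = Rf + β(Rm − Rf) = 2.59% + 1.17 × (11.14% − 2.59%) = 2.59 + 1.17 × 8.55 = 12.5935%
Jensen's α = Rp − E[R] = 24.10% − 12.5935% = 11.5065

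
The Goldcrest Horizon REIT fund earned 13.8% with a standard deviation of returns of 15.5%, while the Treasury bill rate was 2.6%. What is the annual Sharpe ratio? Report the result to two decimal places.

0.72

Sharpe = (Rp − Rf) / σp = (13.8% − 2.6%) / 15.5% = 11.20% / 15.5% = 0.7226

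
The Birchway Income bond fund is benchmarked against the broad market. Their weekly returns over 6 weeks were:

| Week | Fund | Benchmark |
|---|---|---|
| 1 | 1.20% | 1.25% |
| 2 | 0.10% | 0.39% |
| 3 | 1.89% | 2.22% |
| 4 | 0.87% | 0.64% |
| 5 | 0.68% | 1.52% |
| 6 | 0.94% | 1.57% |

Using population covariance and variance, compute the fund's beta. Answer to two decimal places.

r̄p = 0.9467%,  r̄m = 1.2650%
Cov = Σ(rp − r̄p)(rm − r̄m) / 6 = 0.2693
Var(rm) = Σ(rm − r̄m)² / 6 = 0.3711
β = Cov / Var = 0.2693 / 0.3711 = 0.7257

0.73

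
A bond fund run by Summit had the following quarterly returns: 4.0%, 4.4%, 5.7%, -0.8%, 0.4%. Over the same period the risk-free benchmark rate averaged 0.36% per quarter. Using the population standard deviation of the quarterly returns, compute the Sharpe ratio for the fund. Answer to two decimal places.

0.95

Mean return r̄ = 13.70 / 5 = 2.7400%
Population σ = √[Σ(r − r̄)² / 5] = √[31.1120 / 5] = √6.2224 = 2.4945%
Sharpe = (r̄ − rf) / σ = (2.7400 − 0.36) / 2.4945 = 2.3800 / 2.4945 = 0.9541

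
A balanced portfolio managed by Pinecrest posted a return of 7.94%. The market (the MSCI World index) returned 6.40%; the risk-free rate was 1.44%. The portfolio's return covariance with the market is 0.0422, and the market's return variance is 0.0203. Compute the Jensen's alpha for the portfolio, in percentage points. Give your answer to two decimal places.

β = Cov / Var = 0.0422 / 0.0203 = 2.0788
E[R] = Rf + β(Rm − Rf) = 1.44% + 2.0788 × (6.40% − 1.44%) = 11.7508%
α = Rp − E[R] = 7.94% − 11.7508% = -3.8108

-3.81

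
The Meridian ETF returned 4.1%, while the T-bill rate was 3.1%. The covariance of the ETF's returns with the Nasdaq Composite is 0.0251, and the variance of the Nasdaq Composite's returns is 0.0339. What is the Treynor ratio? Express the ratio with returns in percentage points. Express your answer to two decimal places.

1.35

β = Cov / Var = 0.0251 / 0.0339 = 0.7404
Treynor = (Rp − Rf) / β = (4.1% − 3.1%) / 0.7404 = 1.00 / 0.7404 = 1.3506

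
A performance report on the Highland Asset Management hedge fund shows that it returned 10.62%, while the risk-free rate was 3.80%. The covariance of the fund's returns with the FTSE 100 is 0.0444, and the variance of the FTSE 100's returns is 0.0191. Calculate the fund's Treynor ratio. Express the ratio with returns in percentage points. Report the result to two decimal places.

2.93

β = Cov / Var = 0.0444 / 0.0191 = 2.3246
Treynor = (Rp − Rf) / β = (10.62% − 3.80%) / 2.3246 = 6.82 / 2.3246 = 2.9338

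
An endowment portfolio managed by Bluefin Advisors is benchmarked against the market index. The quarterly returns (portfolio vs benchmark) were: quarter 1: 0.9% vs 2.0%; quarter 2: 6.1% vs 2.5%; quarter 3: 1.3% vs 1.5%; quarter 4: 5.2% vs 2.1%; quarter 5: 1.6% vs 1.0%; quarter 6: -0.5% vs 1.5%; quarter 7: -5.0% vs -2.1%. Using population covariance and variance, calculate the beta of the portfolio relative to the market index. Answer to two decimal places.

2.08

r̄p = 1.3714%,  r̄m = 1.2143%
Cov = Σ(rp − r̄p)(rm − r̄m) / 7 = 4.2304
Var(rm) = Σ(rm − r̄m)² / 7 = 2.0355
β = Cov / Var = 4.2304 / 2.0355 = 2.0783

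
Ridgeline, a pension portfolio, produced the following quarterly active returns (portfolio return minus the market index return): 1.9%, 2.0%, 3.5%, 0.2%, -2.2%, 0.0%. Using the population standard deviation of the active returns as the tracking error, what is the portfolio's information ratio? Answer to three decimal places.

0.494

r̄ = (1.9 + 2 + 3.5 + 0.2 − 2.2 + 0) / 6 = 5.40 / 6 = 0.9000%
Σ(r − r̄)² = (1.9 − 0.9000)² + (2 − 0.9000)² + … = 19.8800
σ = √[19.8800 / 6] = 1.8203%
IR = r̄ / tracking error = 0.9000 / 1.8203 = 0.4944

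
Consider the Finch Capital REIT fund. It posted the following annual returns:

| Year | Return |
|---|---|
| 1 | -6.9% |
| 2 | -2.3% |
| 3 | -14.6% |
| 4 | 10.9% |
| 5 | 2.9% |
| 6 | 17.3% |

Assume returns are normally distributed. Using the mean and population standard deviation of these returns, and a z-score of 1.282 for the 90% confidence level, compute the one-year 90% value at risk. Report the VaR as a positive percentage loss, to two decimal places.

Mean return r̄ = 7.30 / 6 = 1.2167%
Σ(r − r̄)² = 683.6883; population σ = √(683.6883/6) = 10.6746%
VaR = −(r̄ − z·σ) = −(1.2167 − 1.282 × 10.6746) = −(-12.4681) = 12.4681%

12.47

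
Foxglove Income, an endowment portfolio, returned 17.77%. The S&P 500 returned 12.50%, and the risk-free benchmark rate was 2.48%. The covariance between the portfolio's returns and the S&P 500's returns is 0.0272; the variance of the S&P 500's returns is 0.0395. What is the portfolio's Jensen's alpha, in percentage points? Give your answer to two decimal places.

8.39

β = Cov / Var = 0.0272 / 0.0395 = 0.6886
E[R] = Rf + β(Rm − Rf) = 2.48% + 0.6886 × (12.50% − 2.48%) = 9.3798%
α = Rp − E[R] = 17.77% − 9.3798% = 8.3902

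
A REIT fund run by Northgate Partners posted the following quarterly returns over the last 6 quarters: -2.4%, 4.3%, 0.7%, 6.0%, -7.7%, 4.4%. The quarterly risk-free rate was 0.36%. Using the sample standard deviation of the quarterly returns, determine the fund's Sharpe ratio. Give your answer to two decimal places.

0.10

μ = (-2.4 + 4.3 + 0.7 + 6 − 7.7 + 4.4) / 6 = 0.8833%
Sample std dev = √[134.7083 / 5] = 5.1905%
Sharpe = (μ − rf) / σ = (0.8833 − 0.36) / 5.1905 = 0.5233 / 5.1905 = 0.1008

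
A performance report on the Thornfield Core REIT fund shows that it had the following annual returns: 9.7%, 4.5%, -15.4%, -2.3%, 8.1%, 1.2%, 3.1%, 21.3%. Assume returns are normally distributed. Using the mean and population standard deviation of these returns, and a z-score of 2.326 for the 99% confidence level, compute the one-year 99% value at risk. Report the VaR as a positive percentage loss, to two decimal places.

Mean return r̄ = 30.20 / 8 = 3.7750%
Σ(r − r̄)² = 773.1350; population σ = √(773.1350/8) = 9.8307%
VaR = −(r̄ − z·σ) = −(3.7750 − 2.326 × 9.8307) = −(-19.0912) = 19.0912%

19.09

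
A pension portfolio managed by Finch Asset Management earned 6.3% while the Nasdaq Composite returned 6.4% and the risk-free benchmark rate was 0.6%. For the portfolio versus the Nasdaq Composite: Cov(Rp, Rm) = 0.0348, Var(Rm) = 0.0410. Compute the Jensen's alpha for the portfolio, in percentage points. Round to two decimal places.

0.78

β = Cov / Var = 0.0348 / 0.0410 = 0.8488
E[R] = Rf + β(Rm − Rf) = 0.6% + 0.8488 × (6.4% − 0.6%) = 5.5230%
α = Rp − E[R] = 6.3% − 5.5230% = 0.7770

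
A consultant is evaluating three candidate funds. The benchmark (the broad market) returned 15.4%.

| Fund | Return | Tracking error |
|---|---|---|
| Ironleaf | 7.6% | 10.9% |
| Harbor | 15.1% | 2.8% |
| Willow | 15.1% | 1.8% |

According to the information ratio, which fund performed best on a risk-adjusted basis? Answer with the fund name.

Harbor

Ironleaf: IR = (7.6% − 15.4%) / 10.9% = -0.716
Harbor: IR = (15.1% − 15.4%) / 2.8% = -0.107
Willow: IR = (15.1% − 15.4%) / 1.8% = -0.167
Highest: Harbor (-0.107).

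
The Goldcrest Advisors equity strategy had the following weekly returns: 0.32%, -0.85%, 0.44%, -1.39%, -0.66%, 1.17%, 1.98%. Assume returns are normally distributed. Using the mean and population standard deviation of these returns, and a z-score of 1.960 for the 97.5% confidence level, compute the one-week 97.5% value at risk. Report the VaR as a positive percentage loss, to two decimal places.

μ = (0.32 − 0.85 + 0.44 − 1.39 − 0.66 + 1.17 + 1.98) / 7 = 1.010 / 7 = 0.1443%
Σ(r − μ)² = (0.32 − 0.1443)² + (-0.85 − 0.1443)² + … = 8.5298
σ = √[8.5298 / 7] = 1.1039%
VaR = −(μ − z·σ) = −(0.1443 − 1.960 × 1.1039) = −(-2.0193) = 2.0193%

2.02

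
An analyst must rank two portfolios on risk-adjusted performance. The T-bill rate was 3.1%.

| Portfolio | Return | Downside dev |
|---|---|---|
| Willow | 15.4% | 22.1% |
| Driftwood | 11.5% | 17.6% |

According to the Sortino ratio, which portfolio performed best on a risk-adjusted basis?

Willow: Sortino ratio = (15.4% − 3.1%) / 22.1% = 0.557
Driftwood: Sortino ratio = (11.5% − 3.1%) / 17.6% = 0.477
Highest: Willow (0.557).

Willow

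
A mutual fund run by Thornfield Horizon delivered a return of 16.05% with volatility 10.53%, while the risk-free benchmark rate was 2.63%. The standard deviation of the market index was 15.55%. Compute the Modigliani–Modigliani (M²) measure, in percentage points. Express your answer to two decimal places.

Sharpe = (Rp − Rf) / σp = (16.05% − 2.63%) / 10.53% = 1.2745
M² = Rf + Sharpe × σm = 2.63% + 1.2745 × 15.55% = 22.4485%

22.45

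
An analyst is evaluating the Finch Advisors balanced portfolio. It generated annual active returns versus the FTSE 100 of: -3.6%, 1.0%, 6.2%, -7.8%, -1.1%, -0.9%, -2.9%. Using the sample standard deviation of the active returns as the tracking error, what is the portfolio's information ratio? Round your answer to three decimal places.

r̄ = (-3.6 + 1 + 6.2 − 7.8 − 1.1 − 0.9 − 2.9) / 7 = -1.3000%
Σ(r − r̄)² = (-3.6 − (-1.3000))² + (1 − (-1.3000))² + … = 111.8400
σ = √[111.8400 / 6] = 4.3174%
IR = r̄ / tracking error = -1.3000 / 4.3174 = -0.3011

-0.301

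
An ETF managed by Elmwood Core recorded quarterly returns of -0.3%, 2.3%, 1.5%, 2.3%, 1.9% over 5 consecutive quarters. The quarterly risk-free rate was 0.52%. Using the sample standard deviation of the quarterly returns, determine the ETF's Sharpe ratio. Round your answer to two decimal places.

0.94

μ = (-0.3 + 2.3 + 1.5 + 2.3 + 1.9) / 5 = 7.70 / 5 = 1.5400%
Sample std dev = √[4.6720 / 4] = 1.0807%
Sharpe = (μ − rf) / σ = (1.5400 − 0.52) / 1.0807 = 1.0200 / 1.0807 = 0.9438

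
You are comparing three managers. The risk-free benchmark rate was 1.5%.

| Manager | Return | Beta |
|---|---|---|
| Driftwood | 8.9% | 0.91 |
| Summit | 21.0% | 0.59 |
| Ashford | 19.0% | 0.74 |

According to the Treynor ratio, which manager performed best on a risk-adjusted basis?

Driftwood: Treynor = (8.9% − 1.5%) / 0.91 = 8.132
Summit: Treynor = (21.0% − 1.5%) / 0.59 = 33.051
Ashford: Treynor = (19.0% − 1.5%) / 0.74 = 23.649
Highest: Summit (33.051).

Summit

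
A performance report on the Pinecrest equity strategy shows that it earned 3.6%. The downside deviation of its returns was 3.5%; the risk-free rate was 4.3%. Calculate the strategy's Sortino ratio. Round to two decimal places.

Sortino = (Rp − Rf) / σd = (3.6% − 4.3%) / 3.5% = -0.70% / 3.5% = -0.2000

-0.20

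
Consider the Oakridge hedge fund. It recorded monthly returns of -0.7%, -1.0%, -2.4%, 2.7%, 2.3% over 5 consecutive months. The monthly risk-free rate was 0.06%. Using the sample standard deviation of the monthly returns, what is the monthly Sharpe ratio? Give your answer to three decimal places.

0.054

μ = (-0.7 − 1 − 2.4 + 2.7 + 2.3) / 5 = 0.90 / 5 = 0.1800%
Sample σ = √[Σ(r − μ)² / 4] = √[19.6680 / 4] = √4.9170 = 2.2174%
Sharpe = (μ − rf) / σ = (0.1800 − 0.06) / 2.2174 = 0.1200 / 2.2174 = 0.0541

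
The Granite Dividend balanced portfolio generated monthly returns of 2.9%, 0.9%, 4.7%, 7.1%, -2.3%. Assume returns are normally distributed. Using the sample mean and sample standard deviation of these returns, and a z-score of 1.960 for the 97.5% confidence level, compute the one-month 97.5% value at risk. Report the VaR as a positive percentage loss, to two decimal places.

Mean return r̄ = 13.30 / 5 = 2.6600%
Sample std dev = √[51.6320 / 4] = 3.5928%
VaR = −(r̄ − z·σ) = −(2.6600 − 1.960 × 3.5928) = −(-4.3819) = 4.3819%

4.38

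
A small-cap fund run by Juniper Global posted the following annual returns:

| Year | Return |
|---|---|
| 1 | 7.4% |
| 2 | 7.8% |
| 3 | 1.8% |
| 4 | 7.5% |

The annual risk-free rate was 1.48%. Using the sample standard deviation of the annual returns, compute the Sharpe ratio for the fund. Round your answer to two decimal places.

1.61

Mean return r̄ = 24.50 / 4 = 6.1250%
Σ(r − r̄)² = (7.4 − 6.1250)² + (7.8 − 6.1250)² + (1.8 − 6.1250)² + … = 25.0275
σ = √[25.0275 / 3] = 2.8883%
Sharpe = (r̄ − rf) / σ = (6.1250 − 1.48) / 2.8883 = 4.6450 / 2.8883 = 1.6082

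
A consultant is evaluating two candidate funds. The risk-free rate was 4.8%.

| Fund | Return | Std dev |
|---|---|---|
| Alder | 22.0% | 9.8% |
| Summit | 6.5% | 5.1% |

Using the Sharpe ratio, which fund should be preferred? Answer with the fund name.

Alder: Sharpe ratio = (22.0% − 4.8%) / 9.8% = 1.755
Summit: Sharpe ratio = (6.5% − 4.8%) / 5.1% = 0.333
Highest: Alder (1.755).

Alder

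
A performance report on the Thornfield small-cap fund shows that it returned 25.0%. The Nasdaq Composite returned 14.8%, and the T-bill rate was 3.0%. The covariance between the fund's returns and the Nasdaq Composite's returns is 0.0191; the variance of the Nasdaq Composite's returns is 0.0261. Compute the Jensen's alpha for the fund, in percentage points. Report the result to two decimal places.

13.36

β = Cov / Var = 0.0191 / 0.0261 = 0.7318
E[R] = Rf + β(Rm − Rf) = 3.0% + 0.7318 × (14.8% − 3.0%) = 11.6352%
α = Rp − E[R] = 25.0% − 11.6352% = 13.3648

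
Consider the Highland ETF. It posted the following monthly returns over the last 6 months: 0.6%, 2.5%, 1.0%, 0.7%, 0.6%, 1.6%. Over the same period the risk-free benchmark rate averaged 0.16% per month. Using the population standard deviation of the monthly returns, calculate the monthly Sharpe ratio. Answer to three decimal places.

1.460

Mean return r̄ = 7.00 / 6 = 1.1667%
Σ(r − r̄)² = (0.6 − 1.1667)² + (2.5 − 1.1667)² + (1 − 1.1667)² + … = 2.8533
σ = √[2.8533 / 6] = 0.6896%
Sharpe = (r̄ − rf) / σ = (1.1667 − 0.16) / 0.6896 = 1.0067 / 0.6896 = 1.4598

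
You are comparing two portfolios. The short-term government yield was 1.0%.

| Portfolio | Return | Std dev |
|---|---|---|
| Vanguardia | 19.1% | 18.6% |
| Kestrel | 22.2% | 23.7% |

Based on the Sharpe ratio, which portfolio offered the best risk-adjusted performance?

Vanguardia

Vanguardia: Sharpe ratio = (19.1% − 1.0%) / 18.6% = 0.973
Kestrel: Sharpe ratio = (22.2% − 1.0%) / 23.7% = 0.895
Highest: Vanguardia (0.973).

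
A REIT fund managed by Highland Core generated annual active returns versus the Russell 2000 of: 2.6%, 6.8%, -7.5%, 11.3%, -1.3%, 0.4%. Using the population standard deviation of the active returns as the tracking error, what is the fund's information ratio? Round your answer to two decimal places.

0.34

r̄ = (2.6 + 6.8 − 7.5 + 11.3 − 1.3 + 0.4) / 6 = 12.30 / 6 = 2.0500%
Population std dev = √[213.5750 / 6] = 5.9662%
IR = r̄ / tracking error = 2.0500 / 5.9662 = 0.3436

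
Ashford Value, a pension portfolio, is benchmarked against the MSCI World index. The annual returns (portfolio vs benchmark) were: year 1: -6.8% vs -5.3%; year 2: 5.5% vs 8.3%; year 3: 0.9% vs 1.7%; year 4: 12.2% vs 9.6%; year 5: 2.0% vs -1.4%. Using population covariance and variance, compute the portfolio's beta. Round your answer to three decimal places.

1.008

r̄p = 2.7600%,  r̄m = 2.5800%
Cov = Σ(rp − r̄p)(rm − r̄m) / 5 = 32.3872
Var(rm) = Σ(rm − r̄m)² / 5 = 32.1416
β = Cov / Var = 32.3872 / 32.1416 = 1.0076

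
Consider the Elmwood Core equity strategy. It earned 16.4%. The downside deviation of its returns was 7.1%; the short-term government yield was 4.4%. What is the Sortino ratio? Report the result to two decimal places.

Sortino = (Rp − Rf) / σd = (16.4% − 4.4%) / 7.1% = 12.00% / 7.1% = 1.6901

1.69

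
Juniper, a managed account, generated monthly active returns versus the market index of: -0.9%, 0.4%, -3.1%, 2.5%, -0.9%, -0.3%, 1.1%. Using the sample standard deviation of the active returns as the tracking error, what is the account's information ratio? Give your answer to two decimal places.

-0.10

r̄ = (-0.9 + 0.4 − 3.1 + 2.5 − 0.9 − 0.3 + 1.1) / 7 = -0.1714%
Sample σ = √[Σ(r − r̄)² / 6] = √[18.7343 / 6] = √3.1224 = 1.7670%
IR = r̄ / tracking error = -0.1714 / 1.7670 = -0.0970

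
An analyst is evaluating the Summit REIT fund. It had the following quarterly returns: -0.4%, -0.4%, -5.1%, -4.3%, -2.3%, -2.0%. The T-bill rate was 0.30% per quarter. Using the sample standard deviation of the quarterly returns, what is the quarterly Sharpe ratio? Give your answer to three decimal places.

μ = (-0.4 − 0.4 − 5.1 − 4.3 − 2.3 − 2) / 6 = -2.4167%
Σ(r − μ)² = (-0.4 − (-2.4167))² + (-0.4 − (-2.4167))² + … = 19.0683
σ = √[19.0683 / 5] = 1.9529%
Sharpe = (μ − rf) / σ = (-2.4167 − 0.3) / 1.9529 = -2.7167 / 1.9529 = -1.3911

-1.391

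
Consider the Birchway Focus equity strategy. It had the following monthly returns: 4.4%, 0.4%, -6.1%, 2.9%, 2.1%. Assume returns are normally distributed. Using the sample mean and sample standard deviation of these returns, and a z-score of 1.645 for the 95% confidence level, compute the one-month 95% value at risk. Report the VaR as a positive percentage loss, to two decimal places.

Mean return μ = 3.70 / 5 = 0.7400%
Σ(r − μ)² = (4.4 − 0.7400)² + (0.4 − 0.7400)² + (-6.1 − 0.7400)² + … = 66.8120
σ = √[66.8120 / 4] = 4.0869%
VaR = −(μ − z·σ) = −(0.7400 − 1.645 × 4.0869) = −(-5.9830) = 5.9830%

5.98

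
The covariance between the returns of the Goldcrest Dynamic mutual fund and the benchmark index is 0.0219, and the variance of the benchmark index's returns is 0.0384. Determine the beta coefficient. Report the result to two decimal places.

β = Cov(Rp, Rm) / Var(Rm) = 0.0219 / 0.0384 = 0.5703

0.57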